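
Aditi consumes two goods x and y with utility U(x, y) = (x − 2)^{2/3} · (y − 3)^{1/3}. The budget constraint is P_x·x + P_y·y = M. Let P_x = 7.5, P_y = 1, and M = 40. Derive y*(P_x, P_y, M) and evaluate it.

Discretionary income = 40 − 2·7.5 − 3·1 = 22; y* = 3 + 1/3·22/1 = 10.3333.

y* = 10.3333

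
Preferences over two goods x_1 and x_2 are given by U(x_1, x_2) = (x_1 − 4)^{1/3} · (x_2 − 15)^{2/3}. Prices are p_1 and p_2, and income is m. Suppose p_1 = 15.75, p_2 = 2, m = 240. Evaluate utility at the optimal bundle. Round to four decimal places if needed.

Let x_1' = x_1−4, x_2' = x_2−15. MRS = (1/2)·x_2'/x_1' = p_1/p_2.
After buying the subsistence bundle (4, 15), a share 1/3 of the remaining income goes to x_1: x_1* = 4 + 1/3·(m − 4p_1 − 15p_2)/p_1.
Discretionary income = 240 − 4·15.75 − 15·2 = 147; x_1* = 4 + 1/3·147/15.75 = 7.1111; x_2* = 15 + 2/3·147/2 = 64.
Utility at the optimum: U(7.1111, 64) = 19.548.

V = 19.548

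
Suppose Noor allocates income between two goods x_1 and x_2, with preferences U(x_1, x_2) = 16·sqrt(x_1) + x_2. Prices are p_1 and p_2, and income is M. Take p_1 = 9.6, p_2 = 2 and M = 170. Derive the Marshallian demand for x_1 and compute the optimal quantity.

x_1* = 2.7778

Set MRS = p_1/p_2: 8·x_1^(−1/2) = p_1/p_2.
Solve: √x_1 = 8·p_2/p_1, so x_1*(p_1,p_2) = (8·p_2/p_1)², and x_2* = (M − p_1·x_1*)/p_2.
Plugging in: x_1* = (8·2/9.6)² = 2.7778.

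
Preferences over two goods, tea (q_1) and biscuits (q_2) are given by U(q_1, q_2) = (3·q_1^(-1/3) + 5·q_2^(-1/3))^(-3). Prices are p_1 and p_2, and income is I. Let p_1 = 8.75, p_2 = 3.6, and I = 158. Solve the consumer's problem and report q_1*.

MRS = MU_q_1/MU_q_2 = (3/5)·(q_2/q_1)^(4/3). Set equal to p_1/p_2.
Hence q_2/q_1 = ((5/3)·p_1/p_2)^(1/(4/3)), i.e. raised to the 0.75 power.
With the ratio pinned down, the budget gives q_1* = I/(p_1 + p_2·(q_2/q_1)) and q_2* = (q_2/q_1)·q_1*.
Numerically q_2/q_1 = 2.855392, so q_1* = 158/(8.75 + 3.6·2.855392) = 8.3029.

q_1* = 8.3029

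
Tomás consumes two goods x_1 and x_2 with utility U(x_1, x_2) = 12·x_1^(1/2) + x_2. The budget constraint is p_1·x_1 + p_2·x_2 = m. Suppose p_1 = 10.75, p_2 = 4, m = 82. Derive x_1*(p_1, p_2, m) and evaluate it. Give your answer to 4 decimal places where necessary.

Utility is quasi-linear in x_2; the FOC for x_1 is 6/√x_1 = p_1/p_2.
Thus x_1* = (6·p_2/p_1)² — independent of m — with the rest of income spent on x_2.
Plugging in: x_1* = (6·4/10.75)² = 4.9843.

x_1* = 4.9843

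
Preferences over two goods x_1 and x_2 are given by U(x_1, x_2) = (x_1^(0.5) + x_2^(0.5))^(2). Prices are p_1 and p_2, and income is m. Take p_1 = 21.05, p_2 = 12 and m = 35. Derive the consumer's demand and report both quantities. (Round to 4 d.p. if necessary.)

Substitute x_2 = (x_2/x_1)·x_1 into the budget: x_1* = m/(p_1 + p_2·(x_2/x_1)).
Numerically x_2/x_1 = 3.077101, so x_1* = 35/(21.05 + 12·3.077101) = 0.6037 and x_2* = 3.077101·0.6037 = 1.8577.

x_1* = 0.6037, x_2* = 1.8577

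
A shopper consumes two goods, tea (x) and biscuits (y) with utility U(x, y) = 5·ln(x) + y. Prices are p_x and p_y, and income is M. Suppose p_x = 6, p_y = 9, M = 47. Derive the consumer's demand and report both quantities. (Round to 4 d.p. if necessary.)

Set MRS = p_x/p_y: (5/x)/1 = p_x/p_y.
So x*(p_x,p_y) = 5·p_y/p_x, independent of income; and y* = (M − 5·p_y)/p_y.
At the given prices: x* = 5·9/6 = 7.5, and y* = 0.2222.

x* = 7.5, y* = 0.2222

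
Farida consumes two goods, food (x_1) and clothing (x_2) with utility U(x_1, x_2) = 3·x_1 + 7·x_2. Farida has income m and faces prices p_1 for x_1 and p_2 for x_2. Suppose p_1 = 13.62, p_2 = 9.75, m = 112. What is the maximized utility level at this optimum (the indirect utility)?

V = 80.4103

Perfect substitutes: compare marginal utility per dollar. 3/p_1 vs 7/p_2 → 0.2203 vs 0.7179.
x_2 gives more utility per dollar, so spend all income on x_2: x_2* = m/p_2, x_1* = 0.
Numerically: x_1* = 0, x_2* = 11.4872.
Utility at the optimum: U(0, 11.4872) = 80.4103.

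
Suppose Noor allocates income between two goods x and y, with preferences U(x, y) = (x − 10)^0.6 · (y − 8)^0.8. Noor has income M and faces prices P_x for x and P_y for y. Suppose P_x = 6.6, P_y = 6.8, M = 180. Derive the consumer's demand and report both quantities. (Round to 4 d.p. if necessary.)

x* = 13.8701, y* = 13.0084

MRS = (3/4)·(y−8)/(x−10). Tangency with P_x/P_y gives y−8 = (4/3)·(P_x/P_y)·(x−10).
Substituting into the budget: x* = 10 + 3/7·(M − 10·P_x − 8·P_y)/P_x, and y* = 8 + 4/7·(…)/P_y.
Discretionary income = 180 − 10·6.6 − 8·6.8 = 59.6; x* = 10 + 3/7·59.6/6.6 = 13.8701; y* = 8 + 4/7·59.6/6.8 = 13.0084.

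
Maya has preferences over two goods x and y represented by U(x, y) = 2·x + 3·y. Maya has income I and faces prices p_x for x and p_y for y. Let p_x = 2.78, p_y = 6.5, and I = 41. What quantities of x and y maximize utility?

x* = 14.7482, y* = 0

Linear utility — the consumer picks whichever good has higher MU/price: 2/2.78 = 0.7194 vs 3/6.5 = 0.4615.
x gives more utility per dollar, so spend all income on x: x* = I/p_x, y* = 0.
Numerically: x* = 14.7482, y* = 0.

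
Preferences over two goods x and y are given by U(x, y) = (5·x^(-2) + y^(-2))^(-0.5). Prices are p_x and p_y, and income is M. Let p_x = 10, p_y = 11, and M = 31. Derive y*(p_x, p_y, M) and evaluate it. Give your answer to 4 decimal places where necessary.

MU_x ∝ 5·x^(-3), MU_y ∝ y^(-3), so MRS = 5·(y/x)^(3) = p_x/p_y.
Hence y/x = ((1/5)·p_x/p_y)^(1/(3)), i.e. raised to the 1/3 power.
Substitute y = (y/x)·x into the budget: x* = M/(p_x + p_y·(y/x)).
Numerically y/x = 0.566516, so x* = 31/(10 + 11·0.566516) = 1.9098 and y* = 0.566516·1.9098 = 1.082.

y* = 1.082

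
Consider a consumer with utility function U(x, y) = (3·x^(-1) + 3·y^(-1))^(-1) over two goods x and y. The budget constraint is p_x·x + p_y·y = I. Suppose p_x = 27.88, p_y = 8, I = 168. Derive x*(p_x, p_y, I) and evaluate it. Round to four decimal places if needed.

x* = 3.9239

From the CES first-order condition, (y/x)^(2) = p_x/p_y.
Solve for the ratio: y/x = [p_x/p_y]^(0.5).
Substitute y = (y/x)·x into the budget: x* = I/(p_x + p_y·(y/x)).
Numerically y/x = 1.866815, so x* = 168/(27.88 + 8·1.866815) = 3.9239.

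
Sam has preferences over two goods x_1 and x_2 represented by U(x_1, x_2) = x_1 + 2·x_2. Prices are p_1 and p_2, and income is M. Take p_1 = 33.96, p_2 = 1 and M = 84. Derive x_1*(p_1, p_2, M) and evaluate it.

Perfect substitutes: compare marginal utility per dollar. 1/p_1 vs 2/p_2 → 0.0294 vs 2.
x_2 gives more utility per dollar, so spend all income on x_2: x_2* = M/p_2, x_1* = 0.
Numerically: x_1* = 0, x_2* = 84.

x_1* = 0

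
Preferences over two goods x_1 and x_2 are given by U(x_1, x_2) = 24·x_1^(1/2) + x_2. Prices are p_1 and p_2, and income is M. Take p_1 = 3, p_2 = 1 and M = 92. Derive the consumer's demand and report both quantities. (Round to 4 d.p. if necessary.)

x_1* = 16, x_2* = 44

MU_x_1 = 12/√x_1, MU_x_2 = 1. Tangency: 12/√x_1 = p_1/p_2.
Thus x_1* = (12·p_2/p_1)² — independent of M — with the rest of income spent on x_2.
Plugging in: x_1* = (12·1/3)² = 16, x_2* = 44.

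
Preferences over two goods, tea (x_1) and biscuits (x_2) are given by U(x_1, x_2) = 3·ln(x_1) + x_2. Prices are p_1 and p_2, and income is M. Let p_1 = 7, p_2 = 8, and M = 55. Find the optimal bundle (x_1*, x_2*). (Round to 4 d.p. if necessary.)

x_1* = 3.4286, x_2* = 3.875

MU_x_1 = 3/x_1, MU_x_2 = 1. Tangency: 3/x_1 = p_1/p_2.
So x_1*(p_1,p_2) = 3·p_2/p_1, independent of income; and x_2* = (M − 3·p_2)/p_2.
At the given prices: x_1* = 3·8/7 = 3.4286, and x_2* = 3.875.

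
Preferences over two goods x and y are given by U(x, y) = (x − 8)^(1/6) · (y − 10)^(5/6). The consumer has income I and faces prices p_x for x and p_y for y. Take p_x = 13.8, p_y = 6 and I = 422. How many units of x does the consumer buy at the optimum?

x* = 11.0386

Let x' = x−8, y' = y−10. MRS = (1/5)·y'/x' = p_x/p_y.
After buying the subsistence bundle (8, 10), a share 1/6 of the remaining income goes to x: x* = 8 + 1/6·(I − 8p_x − 10p_y)/p_x.
Discretionary income = 422 − 8·13.8 − 10·6 = 251.6; x* = 8 + 1/6·251.6/13.8 = 11.0386.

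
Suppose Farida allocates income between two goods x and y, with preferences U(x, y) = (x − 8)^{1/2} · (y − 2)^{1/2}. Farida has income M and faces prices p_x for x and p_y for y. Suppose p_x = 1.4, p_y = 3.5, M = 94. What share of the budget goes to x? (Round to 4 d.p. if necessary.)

Substituting into the budget: x* = 8 + 0.5·(M − 8·p_x − 2·p_y)/p_x, and y* = 2 + 0.5·(…)/p_y.
Discretionary income = 94 − 8·1.4 − 2·3.5 = 75.8; x* = 8 + 0.5·75.8/1.4 = 35.0714; y* = 2 + 0.5·75.8/3.5 = 12.8286.
Expenditure on x: 1.4·35.0714 = 49.1; share = 0.5223.

share on x = 0.5223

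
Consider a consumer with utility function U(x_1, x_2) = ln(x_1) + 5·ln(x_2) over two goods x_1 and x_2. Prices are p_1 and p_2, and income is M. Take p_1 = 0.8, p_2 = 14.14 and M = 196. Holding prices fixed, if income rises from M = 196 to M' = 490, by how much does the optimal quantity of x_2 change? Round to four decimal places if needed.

Δx_2* = 17.3267

The MRS is (1/5)·x_2/x_1. Set MRS = p_1/p_2.
Rearranging, p_2·x_2 = 5·p_1·x_1. Substituting into the budget gives p_1·x_1·(1 + 5) = M.
Demand: x_1*(p_1,p_2,M) = 1/6·M/p_1 and x_2* = 5/6·M/p_2.
At p_1=0.8, p_2=14.14, M=196: x_2* = 5/6·196/14.14 = 11.5512.
At M' = 490: x_2* = 28.8779. Change: 28.8779 − 11.5512 = 17.3267.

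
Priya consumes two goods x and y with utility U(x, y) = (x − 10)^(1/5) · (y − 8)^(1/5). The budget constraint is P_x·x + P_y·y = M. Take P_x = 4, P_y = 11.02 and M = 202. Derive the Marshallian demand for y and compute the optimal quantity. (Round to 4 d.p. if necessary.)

y* = 11.3503

This is Cobb-Douglas in (x−10, y−8): tangency gives 0.2·P_y·(y−8) = 0.2·P_x·(x−10).
Substituting into the budget: x* = 10 + 0.5·(M − 10·P_x − 8·P_y)/P_x, and y* = 8 + 0.5·(…)/P_y.
Discretionary income = 202 − 10·4 − 8·11.02 = 73.84; y* = 8 + 0.5·73.84/11.02 = 11.3503.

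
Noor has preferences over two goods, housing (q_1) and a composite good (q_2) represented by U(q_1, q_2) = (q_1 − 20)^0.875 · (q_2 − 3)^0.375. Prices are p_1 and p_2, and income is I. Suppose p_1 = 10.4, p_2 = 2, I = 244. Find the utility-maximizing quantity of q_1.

Let q_1' = q_1−20, q_2' = q_2−3. MRS = (7/3)·q_2'/q_1' = p_1/p_2.
Substituting into the budget: q_1* = 20 + 0.7·(I − 20·p_1 − 3·p_2)/p_1, and q_2* = 3 + 0.3·(…)/p_2.
Discretionary income = 244 − 20·10.4 − 3·2 = 30; q_1* = 20 + 0.7·30/10.4 = 22.0192.

q_1* = 22.0192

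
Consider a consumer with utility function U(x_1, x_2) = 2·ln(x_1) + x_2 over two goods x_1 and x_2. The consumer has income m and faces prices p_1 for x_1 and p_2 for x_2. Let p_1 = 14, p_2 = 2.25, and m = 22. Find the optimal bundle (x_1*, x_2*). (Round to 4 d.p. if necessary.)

x_1* = 0.3214, x_2* = 7.7778

Set MRS = p_1/p_2: (2/x_1)/1 = p_1/p_2.
So x_1*(p_1,p_2) = 2·p_2/p_1, independent of income; and x_2* = (m − 2·p_2)/p_2.
At the given prices: x_1* = 2·2.25/14 = 0.3214, and x_2* = 7.7778.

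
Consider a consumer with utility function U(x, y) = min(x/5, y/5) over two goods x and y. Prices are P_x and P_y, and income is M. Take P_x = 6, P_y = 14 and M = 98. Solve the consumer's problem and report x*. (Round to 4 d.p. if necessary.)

With perfect complements, no substitution: consume in ratio x:y = 5:5.
Budget: P_x·x + P_y·x = M, so (5·P_x + 5·P_y)·x = 5·M.
Demand: x*(P_x,P_y,M) = 5·M/(5·P_x + 5·P_y), y* = 5·M/(5·P_x + 5·P_y).
Here 5·6 + 5·14 = 100, giving x* = 4.9.

x* = 4.9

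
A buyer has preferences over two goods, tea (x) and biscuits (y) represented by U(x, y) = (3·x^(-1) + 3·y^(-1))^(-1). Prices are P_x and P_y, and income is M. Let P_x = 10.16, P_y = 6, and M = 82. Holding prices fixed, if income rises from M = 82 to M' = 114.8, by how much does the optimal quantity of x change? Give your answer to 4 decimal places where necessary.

From the CES first-order condition, (y/x)^(2) = P_x/P_y.
Hence y/x = (P_x/P_y)^(1/(2)), i.e. raised to the 0.5 power.
With the ratio pinned down, the budget gives x* = M/(P_x + P_y·(y/x)) and y* = (y/x)·x*.
Numerically y/x = 1.301281, so x* = 82/(10.16 + 6·1.301281) = 4.5637.
At M' = 114.8: x* = 6.3892. Change: 6.3892 − 4.5637 = 1.8255.

Δx* = 1.8255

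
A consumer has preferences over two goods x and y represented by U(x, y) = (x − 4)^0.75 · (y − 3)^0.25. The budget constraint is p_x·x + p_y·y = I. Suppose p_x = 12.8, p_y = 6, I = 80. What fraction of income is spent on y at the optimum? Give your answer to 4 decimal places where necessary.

MRS = 3·(y−3)/(x−4). Tangency with p_x/p_y gives y−3 = (1/3)·(p_x/p_y)·(x−4).
Substituting into the budget: x* = 4 + 0.75·(I − 4·p_x − 3·p_y)/p_x, and y* = 3 + 0.25·(…)/p_y.
Discretionary income = 80 − 4·12.8 − 3·6 = 10.8; x* = 4 + 0.75·10.8/12.8 = 4.6328; y* = 3 + 0.25·10.8/6 = 3.45.
Expenditure on y: 6·3.45 = 20.7; share = 0.2588.

share on y = 0.2588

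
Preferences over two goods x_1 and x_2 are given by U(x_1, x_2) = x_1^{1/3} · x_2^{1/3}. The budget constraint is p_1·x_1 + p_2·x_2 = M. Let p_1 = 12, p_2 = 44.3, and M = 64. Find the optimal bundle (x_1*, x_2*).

Demand: x_1*(p_1,p_2,M) = 0.5·M/p_1 and x_2* = 0.5·M/p_2.
At p_1=12, p_2=44.3, M=64: x_1* = 0.5·64/12 = 2.6667, x_2* = 0.7223.

x_1* = 2.6667, x_2* = 0.7223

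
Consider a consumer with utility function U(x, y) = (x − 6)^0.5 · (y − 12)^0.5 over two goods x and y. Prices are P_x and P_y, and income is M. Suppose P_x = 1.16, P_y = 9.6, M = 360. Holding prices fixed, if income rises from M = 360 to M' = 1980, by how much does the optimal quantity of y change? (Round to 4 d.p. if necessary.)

This is Cobb-Douglas in (x−6, y−12): tangency gives 0.5·P_y·(y−12) = 0.5·P_x·(x−6).
After buying the subsistence bundle (6, 12), a share 0.5 of the remaining income goes to x: x* = 6 + 0.5·(M − 6P_x − 12P_y)/P_x.
Discretionary income = 360 − 6·1.16 − 12·9.6 = 237.84; y* = 12 + 0.5·237.84/9.6 = 24.3875.
At M' = 1980: y* = 108.7625. Change: 108.7625 − 24.3875 = 84.375.

Δy* = 84.375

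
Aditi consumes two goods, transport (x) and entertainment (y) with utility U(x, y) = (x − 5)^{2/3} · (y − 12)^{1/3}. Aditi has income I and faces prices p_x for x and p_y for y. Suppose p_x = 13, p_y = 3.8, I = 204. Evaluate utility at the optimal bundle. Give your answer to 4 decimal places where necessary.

V = 5.7283

After buying the subsistence bundle (5, 12), a share 2/3 of the remaining income goes to x: x* = 5 + 2/3·(I − 5p_x − 12p_y)/p_x.
Discretionary income = 204 − 5·13 − 12·3.8 = 93.4; x* = 5 + 2/3·93.4/13 = 9.7897; y* = 12 + 1/3·93.4/3.8 = 20.193.
Utility at the optimum: U(9.7897, 20.193) = 5.7283.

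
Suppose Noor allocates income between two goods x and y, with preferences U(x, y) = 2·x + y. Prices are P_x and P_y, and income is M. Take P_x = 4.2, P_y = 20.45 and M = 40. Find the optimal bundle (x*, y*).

Numerically: x* = 9.5238, y* = 0.

x* = 9.5238, y* = 0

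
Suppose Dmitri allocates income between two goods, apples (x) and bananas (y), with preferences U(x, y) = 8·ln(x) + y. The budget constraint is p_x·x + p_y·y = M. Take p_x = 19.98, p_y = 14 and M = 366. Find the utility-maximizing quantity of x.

x* = 5.6056

MU_x = 8/x, MU_y = 1. Tangency: 8/x = p_x/p_y.
So x*(p_x,p_y) = 8·p_y/p_x, independent of income; and y* = (M − 8·p_y)/p_y.
At the given prices: x* = 8·14/19.98 = 5.6056.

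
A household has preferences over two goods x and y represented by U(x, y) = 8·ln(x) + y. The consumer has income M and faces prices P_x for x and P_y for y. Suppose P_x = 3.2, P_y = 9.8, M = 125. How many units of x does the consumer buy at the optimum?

So x*(P_x,P_y) = 8·P_y/P_x, independent of income; and y* = (M − 8·P_y)/P_y.
At the given prices: x* = 8·9.8/3.2 = 24.5.

x* = 24.5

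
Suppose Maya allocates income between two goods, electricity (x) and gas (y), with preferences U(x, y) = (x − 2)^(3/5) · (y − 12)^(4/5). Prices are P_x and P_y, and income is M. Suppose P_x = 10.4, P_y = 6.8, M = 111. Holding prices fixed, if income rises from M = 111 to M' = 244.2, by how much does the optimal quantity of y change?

Δy* = 11.1933

MRS = (3/4)·(y−12)/(x−2). Tangency with P_x/P_y gives y−12 = (4/3)·(P_x/P_y)·(x−2).
Substituting into the budget: x* = 2 + 3/7·(M − 2·P_x − 12·P_y)/P_x, and y* = 12 + 4/7·(…)/P_y.
Discretionary income = 111 − 2·10.4 − 12·6.8 = 8.6; y* = 12 + 4/7·8.6/6.8 = 12.7227.
At M' = 244.2: y* = 23.916. Change: 23.916 − 12.7227 = 11.1933.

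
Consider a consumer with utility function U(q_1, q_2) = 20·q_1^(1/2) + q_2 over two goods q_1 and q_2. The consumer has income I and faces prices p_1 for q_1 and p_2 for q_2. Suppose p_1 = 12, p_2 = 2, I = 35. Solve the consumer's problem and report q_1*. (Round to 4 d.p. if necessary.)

Utility is quasi-linear in q_2; the FOC for q_1 is 10/√q_1 = p_1/p_2.
Solve: √q_1 = 10·p_2/p_1, so q_1*(p_1,p_2) = (10·p_2/p_1)², and q_2* = (I − p_1·q_1*)/p_2.
Plugging in: q_1* = (10·2/12)² = 2.7778.

q_1* = 2.7778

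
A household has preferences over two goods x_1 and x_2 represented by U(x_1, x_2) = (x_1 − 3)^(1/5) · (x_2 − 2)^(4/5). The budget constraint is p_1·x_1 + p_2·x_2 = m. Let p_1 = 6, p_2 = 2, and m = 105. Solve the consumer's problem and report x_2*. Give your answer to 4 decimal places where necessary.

MRS = (1/4)·(x_2−2)/(x_1−3). Tangency with p_1/p_2 gives x_2−2 = 4·(p_1/p_2)·(x_1−3).
Substituting into the budget: x_1* = 3 + 0.2·(m − 3·p_1 − 2·p_2)/p_1, and x_2* = 2 + 0.8·(…)/p_2.
Discretionary income = 105 − 3·6 − 2·2 = 83; x_2* = 2 + 0.8·83/2 = 35.2.

x_2* = 35.2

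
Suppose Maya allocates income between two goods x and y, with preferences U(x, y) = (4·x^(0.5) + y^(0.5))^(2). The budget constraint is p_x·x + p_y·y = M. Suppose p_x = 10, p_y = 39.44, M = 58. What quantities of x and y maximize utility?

x* = 5.7095, y* = 0.0229

MU_x ∝ 4·x^(-0.5), MU_y ∝ y^(-0.5), so MRS = 4·(y/x)^(0.5) = p_x/p_y.
Hence y/x = ((1/4)·p_x/p_y)^(1/(0.5)), i.e. raised to the 2 power.
Substitute y = (y/x)·x into the budget: x* = M/(p_x + p_y·(y/x)).
Numerically y/x = 0.004018, so x* = 58/(10 + 39.44·0.004018) = 5.7095 and y* = 0.004018·5.7095 = 0.0229.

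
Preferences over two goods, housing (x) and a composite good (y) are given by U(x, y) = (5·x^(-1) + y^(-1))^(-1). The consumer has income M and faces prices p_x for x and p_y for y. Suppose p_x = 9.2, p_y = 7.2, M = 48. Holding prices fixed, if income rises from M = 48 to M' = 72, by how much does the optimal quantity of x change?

Numerically y/x = 0.505525, so x* = 48/(9.2 + 7.2·0.505525) = 3.7384.
At M' = 72: x* = 5.6076. Change: 5.6076 − 3.7384 = 1.8692.

Δx* = 1.8692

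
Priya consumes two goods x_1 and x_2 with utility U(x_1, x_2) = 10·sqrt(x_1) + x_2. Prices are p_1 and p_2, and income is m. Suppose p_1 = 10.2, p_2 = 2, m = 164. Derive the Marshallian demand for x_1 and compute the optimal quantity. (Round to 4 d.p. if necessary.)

x_1* = 0.9612

Utility is quasi-linear in x_2; the FOC for x_1 is 5/√x_1 = p_1/p_2.
Thus x_1* = (5·p_2/p_1)² — independent of m — with the rest of income spent on x_2.
Plugging in: x_1* = (5·2/10.2)² = 0.9612.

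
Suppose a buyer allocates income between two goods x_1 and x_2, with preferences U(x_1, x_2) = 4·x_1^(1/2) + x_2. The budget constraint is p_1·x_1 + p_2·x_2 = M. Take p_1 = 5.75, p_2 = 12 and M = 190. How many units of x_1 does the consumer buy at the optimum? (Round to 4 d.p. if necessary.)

x_1* = 17.4216

Set MRS = p_1/p_2: 2·x_1^(−1/2) = p_1/p_2.
Solve: √x_1 = 2·p_2/p_1, so x_1*(p_1,p_2) = (2·p_2/p_1)², and x_2* = (M − p_1·x_1*)/p_2.
Plugging in: x_1* = (2·12/5.75)² = 17.4216.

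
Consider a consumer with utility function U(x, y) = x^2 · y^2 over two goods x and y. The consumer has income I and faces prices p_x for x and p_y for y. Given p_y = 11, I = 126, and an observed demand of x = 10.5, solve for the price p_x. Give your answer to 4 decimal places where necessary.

p_x = 6

The MRS is y/x. Set MRS = p_x/p_y.
So 2·p_y·y = 2·p_x·x; combined with the budget, a share 0.5 of income goes to x.
Demand: x*(p_x,p_y,I) = 0.5·I/p_x and y* = 0.5·I/p_y.
Set x* = 10.5 in the demand function and solve for p_x: p_x = 6.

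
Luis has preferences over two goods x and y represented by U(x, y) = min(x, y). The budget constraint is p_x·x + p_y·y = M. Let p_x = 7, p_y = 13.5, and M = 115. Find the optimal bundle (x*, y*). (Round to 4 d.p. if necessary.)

x* = 5.6098, y* = 5.6098

Leontief preferences: the optimum is at the kink where x/1 = y/1, i.e. y = x.
Budget: p_x·x + p_y·x = M, so (p_x + p_y)·x = M.
Demand: x*(p_x,p_y,M) = M/(p_x + p_y), y* = M/(p_x + p_y).
Here 7 + 13.5 = 20.5, giving x* = 5.6098 and y* = 5.6098.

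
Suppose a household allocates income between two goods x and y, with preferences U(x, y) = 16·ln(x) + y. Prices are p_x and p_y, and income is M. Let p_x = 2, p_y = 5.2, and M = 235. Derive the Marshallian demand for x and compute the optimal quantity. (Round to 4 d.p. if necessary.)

MU_x = 16/x, MU_y = 1. Tangency: 16/x = p_x/p_y.
So x*(p_x,p_y) = 16·p_y/p_x, independent of income; and y* = (M − 16·p_y)/p_y.
At the given prices: x* = 16·5.2/2 = 41.6.

x* = 41.6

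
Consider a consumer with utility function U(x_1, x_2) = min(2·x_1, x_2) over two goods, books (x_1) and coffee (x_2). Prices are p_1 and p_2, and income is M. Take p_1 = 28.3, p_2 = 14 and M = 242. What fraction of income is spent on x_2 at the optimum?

Leontief preferences: the optimum is at the kink where x_1/1 = x_2/2, i.e. x_2 = 2·x_1.
Budget: p_1·x_1 + p_2·2·x_1 = M, so (p_1 + 2·p_2)·x_1 = M.
Demand: x_1*(p_1,p_2,M) = M/(p_1 + 2·p_2), x_2* = 2·M/(p_1 + 2·p_2).
Here 28.3 + 2·14 = 56.3, giving x_1* = 4.2984 and x_2* = 8.5968.
Expenditure on x_2: 14·8.5968 = 120.3552; share = 0.4973.

share on x_2 = 0.4973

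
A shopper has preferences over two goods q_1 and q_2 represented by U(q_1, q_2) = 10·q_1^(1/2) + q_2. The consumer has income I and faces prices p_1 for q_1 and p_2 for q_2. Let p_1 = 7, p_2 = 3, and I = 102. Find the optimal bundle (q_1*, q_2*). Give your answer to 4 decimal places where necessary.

Utility is quasi-linear in q_2; the FOC for q_1 is 5/√q_1 = p_1/p_2.
Solve: √q_1 = 5·p_2/p_1, so q_1*(p_1,p_2) = (5·p_2/p_1)², and q_2* = (I − p_1·q_1*)/p_2.
Plugging in: q_1* = (5·3/7)² = 4.5918, q_2* = 23.2857.

q_1* = 4.5918, q_2* = 23.2857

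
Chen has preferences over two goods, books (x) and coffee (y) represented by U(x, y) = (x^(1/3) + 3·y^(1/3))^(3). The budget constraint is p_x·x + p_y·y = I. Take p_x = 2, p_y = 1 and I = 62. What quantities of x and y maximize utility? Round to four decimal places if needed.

x* = 3.7133, y* = 54.5735

With the ratio pinned down, the budget gives x* = I/(p_x + p_y·(y/x)) and y* = (y/x)·x*.
Numerically y/x = 14.696938, so x* = 62/(2 + 1·14.696938) = 3.7133 and y* = 14.696938·3.7133 = 54.5735.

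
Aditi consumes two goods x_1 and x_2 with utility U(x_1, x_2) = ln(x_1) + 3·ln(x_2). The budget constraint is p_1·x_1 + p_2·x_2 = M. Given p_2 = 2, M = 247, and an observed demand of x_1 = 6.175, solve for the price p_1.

Tangency: MRS = (1/3)·x_2/x_1 = p_1/p_2.
So p_2·x_2 = 3·p_1·x_1; combined with the budget, a share 0.25 of income goes to x_1.
Demand: x_1*(p_1,p_2,M) = 0.25·M/p_1 and x_2* = 0.75·M/p_2.
Set x_1* = 6.175 in the demand function and solve for p_1: p_1 = 10.

p_1 = 10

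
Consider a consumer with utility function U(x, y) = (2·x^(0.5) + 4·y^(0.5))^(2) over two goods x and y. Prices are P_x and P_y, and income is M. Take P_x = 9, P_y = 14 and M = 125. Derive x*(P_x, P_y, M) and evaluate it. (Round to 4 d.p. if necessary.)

From the CES first-order condition, (1/2)·(y/x)^(0.5) = P_x/P_y.
Solve for the ratio: y/x = [2·P_x/P_y]^(2).
Substitute y = (y/x)·x into the budget: x* = M/(P_x + P_y·(y/x)).
Numerically y/x = 1.653061, so x* = 125/(9 + 14·1.653061) = 3.8889.

x* = 3.8889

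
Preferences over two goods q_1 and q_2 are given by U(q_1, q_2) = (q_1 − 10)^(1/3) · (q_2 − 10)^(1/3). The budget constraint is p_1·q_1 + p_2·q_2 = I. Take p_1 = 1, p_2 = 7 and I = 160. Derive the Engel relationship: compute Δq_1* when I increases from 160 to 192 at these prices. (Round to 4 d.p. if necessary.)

MRS = (q_2−10)/(q_1−10). Tangency with p_1/p_2 gives q_2−10 = (p_1/p_2)·(q_1−10).
Substituting into the budget: q_1* = 10 + 0.5·(I − 10·p_1 − 10·p_2)/p_1, and q_2* = 10 + 0.5·(…)/p_2.
Discretionary income = 160 − 10·1 − 10·7 = 80; q_1* = 10 + 0.5·80/1 = 50.
At I' = 192: q_1* = 66. Change: 66 − 50 = 16.

Δq_1* = 16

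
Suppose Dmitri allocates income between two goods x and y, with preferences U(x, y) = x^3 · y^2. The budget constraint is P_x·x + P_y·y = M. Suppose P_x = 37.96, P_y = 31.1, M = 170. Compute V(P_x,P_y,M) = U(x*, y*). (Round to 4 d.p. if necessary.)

Tangency: MRS = (3/2)·y/x = P_x/P_y.
Rearranging, P_y·y = (2/3)·P_x·x. Substituting into the budget gives P_x·x·(1 + (2/3)) = M.
Demand: x*(P_x,P_y,M) = 0.6·M/P_x and y* = 0.4·M/P_y.
At P_x=37.96, P_y=31.1, M=170: x* = 0.6·170/37.96 = 2.687, y* = 2.1865.
Utility at the optimum: U(2.687, 2.1865) = 92.7511.

V = 92.7511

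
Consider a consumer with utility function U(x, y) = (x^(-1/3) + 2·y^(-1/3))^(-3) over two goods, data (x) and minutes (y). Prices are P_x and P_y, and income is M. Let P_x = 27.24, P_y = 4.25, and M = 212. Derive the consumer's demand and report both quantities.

Numerically y/x = 6.774639, so x* = 212/(27.24 + 4.25·6.774639) = 3.7835 and y* = 6.774639·3.7835 = 25.6321.

x* = 3.7835, y* = 25.6321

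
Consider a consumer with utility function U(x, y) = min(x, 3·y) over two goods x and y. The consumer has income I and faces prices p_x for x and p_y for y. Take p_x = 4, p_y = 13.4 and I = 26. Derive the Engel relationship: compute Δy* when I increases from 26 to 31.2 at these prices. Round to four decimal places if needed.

Δy* = 0.2047

Leontief preferences: the optimum is at the kink where x/3 = y/1, i.e. y = (1/3)·x.
Budget: p_x·x + p_y·(1/3)·x = I, so (3·p_x + p_y)·x = 3·I.
Demand: x*(p_x,p_y,I) = 3·I/(3·p_x + p_y), y* = I/(3·p_x + p_y).
Here 3·4 + 13.4 = 25.4, giving y* = 1.0236.
At I' = 31.2: y* = 1.2283. Change: 1.2283 − 1.0236 = 0.2047.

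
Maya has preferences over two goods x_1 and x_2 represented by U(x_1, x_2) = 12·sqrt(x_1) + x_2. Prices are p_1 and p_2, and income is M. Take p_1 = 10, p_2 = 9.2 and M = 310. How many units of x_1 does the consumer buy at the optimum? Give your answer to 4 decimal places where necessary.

x_1* = 30.4704

Utility is quasi-linear in x_2; the FOC for x_1 is 6/√x_1 = p_1/p_2.
Thus x_1* = (6·p_2/p_1)² — independent of M — with the rest of income spent on x_2.
Plugging in: x_1* = (6·9.2/10)² = 30.4704.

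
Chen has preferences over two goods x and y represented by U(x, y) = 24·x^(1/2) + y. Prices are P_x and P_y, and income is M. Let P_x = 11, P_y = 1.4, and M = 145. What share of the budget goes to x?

Utility is quasi-linear in y; the FOC for x is 12/√x = P_x/P_y.
Solve: √x = 12·P_y/P_x, so x*(P_x,P_y) = (12·P_y/P_x)², and y* = (M − P_x·x*)/P_y.
Plugging in: x* = (12·1.4/11)² = 2.3326, y* = 85.2442.
Expenditure on x: 11·2.3326 = 25.6582; share = 0.177.

share on x = 0.177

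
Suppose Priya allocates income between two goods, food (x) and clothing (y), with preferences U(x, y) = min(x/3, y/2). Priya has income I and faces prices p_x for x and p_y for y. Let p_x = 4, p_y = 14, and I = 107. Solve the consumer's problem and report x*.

x* = 8.025

Here 3·4 + 2·14 = 40, giving x* = 8.025.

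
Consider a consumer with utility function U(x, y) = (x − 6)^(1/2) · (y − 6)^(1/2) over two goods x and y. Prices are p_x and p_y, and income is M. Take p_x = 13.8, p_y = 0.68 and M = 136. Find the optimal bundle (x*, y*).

x* = 7.7797, y* = 42.1176

MRS = (y−6)/(x−6). Tangency with p_x/p_y gives y−6 = (p_x/p_y)·(x−6).
After buying the subsistence bundle (6, 6), a share 0.5 of the remaining income goes to x: x* = 6 + 0.5·(M − 6p_x − 6p_y)/p_x.
Discretionary income = 136 − 6·13.8 − 6·0.68 = 49.12; x* = 6 + 0.5·49.12/13.8 = 7.7797; y* = 6 + 0.5·49.12/0.68 = 42.1176.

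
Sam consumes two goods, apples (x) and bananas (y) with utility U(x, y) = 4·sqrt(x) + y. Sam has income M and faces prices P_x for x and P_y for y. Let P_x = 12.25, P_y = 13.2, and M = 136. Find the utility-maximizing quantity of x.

Utility is quasi-linear in y; the FOC for x is 2/√x = P_x/P_y.
Solve: √x = 2·P_y/P_x, so x*(P_x,P_y) = (2·P_y/P_x)², and y* = (M − P_x·x*)/P_y.
Plugging in: x* = (2·13.2/12.25)² = 4.6445.

x* = 4.6445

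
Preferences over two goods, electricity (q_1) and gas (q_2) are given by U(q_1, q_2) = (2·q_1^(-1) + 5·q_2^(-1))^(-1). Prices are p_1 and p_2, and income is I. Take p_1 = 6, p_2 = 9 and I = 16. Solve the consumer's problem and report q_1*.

From the CES first-order condition, (2/5)·(q_2/q_1)^(2) = p_1/p_2.
Solve for the ratio: q_2/q_1 = [(5/2)·p_1/p_2]^(0.5).
With the ratio pinned down, the budget gives q_1* = I/(p_1 + p_2·(q_2/q_1)) and q_2* = (q_2/q_1)·q_1*.
Numerically q_2/q_1 = 1.290994, so q_1* = 16/(6 + 9·1.290994) = 0.9081.

q_1* = 0.9081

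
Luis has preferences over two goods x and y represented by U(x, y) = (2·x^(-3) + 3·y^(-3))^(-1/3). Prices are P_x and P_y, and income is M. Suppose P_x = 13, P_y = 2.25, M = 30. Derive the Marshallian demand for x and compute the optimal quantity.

From the CES first-order condition, (2/3)·(y/x)^(4) = P_x/P_y.
Hence y/x = ((3/2)·P_x/P_y)^(1/(4)), i.e. raised to the 0.25 power.
Substitute y = (y/x)·x into the budget: x* = M/(P_x + P_y·(y/x)).
Numerically y/x = 1.715786, so x* = 30/(13 + 2.25·1.715786) = 1.7793.

x* = 1.7793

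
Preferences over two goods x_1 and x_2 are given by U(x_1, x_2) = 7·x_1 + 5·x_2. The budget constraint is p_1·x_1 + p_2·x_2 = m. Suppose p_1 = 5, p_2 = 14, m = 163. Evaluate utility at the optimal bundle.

V = 228.2

Linear utility — the consumer picks whichever good has higher MU/price: 7/5 = 1.4 vs 5/14 = 0.3571.
x_1 gives more utility per dollar, so spend all income on x_1: x_1* = m/p_1, x_2* = 0.
Numerically: x_1* = 32.6, x_2* = 0.
Utility at the optimum: U(32.6, 0) = 228.2.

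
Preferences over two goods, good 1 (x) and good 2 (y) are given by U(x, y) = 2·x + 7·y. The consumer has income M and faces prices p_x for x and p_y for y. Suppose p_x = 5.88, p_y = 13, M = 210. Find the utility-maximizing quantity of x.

Linear utility — the consumer picks whichever good has higher MU/price: 2/5.88 = 0.3401 vs 7/13 = 0.5385.
y gives more utility per dollar, so spend all income on y: y* = M/p_y, x* = 0.
Numerically: x* = 0, y* = 16.1538.

x* = 0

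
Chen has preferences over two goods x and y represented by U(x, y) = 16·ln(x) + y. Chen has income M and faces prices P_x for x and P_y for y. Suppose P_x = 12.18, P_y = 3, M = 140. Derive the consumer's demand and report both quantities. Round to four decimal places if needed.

x* = 3.9409, y* = 30.6667

Set MRS = P_x/P_y: (16/x)/1 = P_x/P_y.
So x*(P_x,P_y) = 16·P_y/P_x, independent of income; and y* = (M − 16·P_y)/P_y.
At the given prices: x* = 16·3/12.18 = 3.9409, and y* = 30.6667.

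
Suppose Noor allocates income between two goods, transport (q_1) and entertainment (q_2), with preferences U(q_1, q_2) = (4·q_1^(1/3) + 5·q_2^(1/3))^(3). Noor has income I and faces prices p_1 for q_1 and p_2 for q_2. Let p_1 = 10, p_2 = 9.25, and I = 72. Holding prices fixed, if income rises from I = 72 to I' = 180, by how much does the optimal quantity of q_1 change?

Δq_1* = 4.4026

Numerically q_2/q_1 = 1.570914, so q_1* = 72/(10 + 9.25·1.570914) = 2.9351.
At I' = 180: q_1* = 7.3377. Change: 7.3377 − 2.9351 = 4.4026.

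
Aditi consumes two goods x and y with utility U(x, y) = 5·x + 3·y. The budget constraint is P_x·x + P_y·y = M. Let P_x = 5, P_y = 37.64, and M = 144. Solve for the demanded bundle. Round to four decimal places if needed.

Linear utility — the consumer picks whichever good has higher MU/price: 5/5 = 1 vs 3/37.64 = 0.0797.
x gives more utility per dollar, so spend all income on x: x* = M/P_x, y* = 0.
Numerically: x* = 28.8, y* = 0.

x* = 28.8, y* = 0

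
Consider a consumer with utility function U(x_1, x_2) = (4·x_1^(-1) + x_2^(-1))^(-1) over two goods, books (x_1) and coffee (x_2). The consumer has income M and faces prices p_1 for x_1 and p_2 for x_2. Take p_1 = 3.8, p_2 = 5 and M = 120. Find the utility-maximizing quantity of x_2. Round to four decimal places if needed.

MU_x_1 ∝ 4·x_1^(-2), MU_x_2 ∝ x_2^(-2), so MRS = 4·(x_2/x_1)^(2) = p_1/p_2.
Hence x_2/x_1 = ((1/4)·p_1/p_2)^(1/(2)), i.e. raised to the 0.5 power.
Substitute x_2 = (x_2/x_1)·x_1 into the budget: x_1* = M/(p_1 + p_2·(x_2/x_1)).
Numerically x_2/x_1 = 0.43589, so x_1* = 120/(3.8 + 5·0.43589) = 20.0687 and x_2* = 0.43589·20.0687 = 8.7478.

x_2* = 8.7478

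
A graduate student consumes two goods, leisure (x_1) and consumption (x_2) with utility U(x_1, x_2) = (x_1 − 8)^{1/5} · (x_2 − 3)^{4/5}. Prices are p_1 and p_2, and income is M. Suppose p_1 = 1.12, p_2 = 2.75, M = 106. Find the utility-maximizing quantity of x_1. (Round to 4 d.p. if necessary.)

Discretionary income = 106 − 8·1.12 − 3·2.75 = 88.79; x_1* = 8 + 0.2·88.79/1.12 = 23.8554.

x_1* = 23.8554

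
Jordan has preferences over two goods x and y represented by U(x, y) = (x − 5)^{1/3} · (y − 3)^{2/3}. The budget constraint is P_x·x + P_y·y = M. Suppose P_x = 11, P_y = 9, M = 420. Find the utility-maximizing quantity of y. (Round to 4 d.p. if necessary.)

y* = 28.037

MRS = (1/2)·(y−3)/(x−5). Tangency with P_x/P_y gives y−3 = 2·(P_x/P_y)·(x−5).
After buying the subsistence bundle (5, 3), a share 1/3 of the remaining income goes to x: x* = 5 + 1/3·(M − 5P_x − 3P_y)/P_x.
Discretionary income = 420 − 5·11 − 3·9 = 338; y* = 3 + 2/3·338/9 = 28.037.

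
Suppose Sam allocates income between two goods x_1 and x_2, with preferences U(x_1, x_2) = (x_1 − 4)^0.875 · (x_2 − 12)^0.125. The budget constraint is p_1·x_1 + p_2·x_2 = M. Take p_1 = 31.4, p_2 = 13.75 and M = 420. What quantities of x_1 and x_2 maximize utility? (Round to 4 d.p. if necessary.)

x_1* = 7.6059, x_2* = 13.1764

After buying the subsistence bundle (4, 12), a share 0.875 of the remaining income goes to x_1: x_1* = 4 + 0.875·(M − 4p_1 − 12p_2)/p_1.
Discretionary income = 420 − 4·31.4 − 12·13.75 = 129.4; x_1* = 4 + 0.875·129.4/31.4 = 7.6059; x_2* = 12 + 0.125·129.4/13.75 = 13.1764.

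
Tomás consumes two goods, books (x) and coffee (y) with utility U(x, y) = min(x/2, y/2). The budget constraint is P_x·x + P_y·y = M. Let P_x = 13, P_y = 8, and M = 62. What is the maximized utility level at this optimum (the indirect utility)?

V = 1.4762

With perfect complements, no substitution: consume in ratio x:y = 2:2.
Budget: P_x·x + P_y·x = M, so (2·P_x + 2·P_y)·x = 2·M.
Demand: x*(P_x,P_y,M) = 2·M/(2·P_x + 2·P_y), y* = 2·M/(2·P_x + 2·P_y).
Here 2·13 + 2·8 = 42, giving x* = 2.9524 and y* = 2.9524.
Utility at the optimum: U(2.9524, 2.9524) = 1.4762.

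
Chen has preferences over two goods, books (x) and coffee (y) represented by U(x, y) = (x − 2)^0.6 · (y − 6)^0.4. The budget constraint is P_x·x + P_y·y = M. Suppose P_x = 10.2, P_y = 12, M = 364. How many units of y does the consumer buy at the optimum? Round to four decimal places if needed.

y* = 15.0533

This is Cobb-Douglas in (x−2, y−6): tangency gives 0.6·P_y·(y−6) = 0.4·P_x·(x−2).
Substituting into the budget: x* = 2 + 0.6·(M − 2·P_x − 6·P_y)/P_x, and y* = 6 + 0.4·(…)/P_y.
Discretionary income = 364 − 2·10.2 − 6·12 = 271.6; y* = 6 + 0.4·271.6/12 = 15.0533.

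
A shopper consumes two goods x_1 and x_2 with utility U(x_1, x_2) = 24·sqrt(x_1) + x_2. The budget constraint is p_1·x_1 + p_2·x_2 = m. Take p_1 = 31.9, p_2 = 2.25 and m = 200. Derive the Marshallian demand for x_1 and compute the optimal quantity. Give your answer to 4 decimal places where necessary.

x_1* = 0.7164

MU_x_1 = 12/√x_1, MU_x_2 = 1. Tangency: 12/√x_1 = p_1/p_2.
Thus x_1* = (12·p_2/p_1)² — independent of m — with the rest of income spent on x_2.
Plugging in: x_1* = (12·2.25/31.9)² = 0.7164.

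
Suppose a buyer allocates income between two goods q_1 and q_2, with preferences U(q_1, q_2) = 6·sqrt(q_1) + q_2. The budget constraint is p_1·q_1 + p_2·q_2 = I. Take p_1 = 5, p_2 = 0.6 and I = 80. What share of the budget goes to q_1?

Set MRS = p_1/p_2: 3·q_1^(−1/2) = p_1/p_2.
Thus q_1* = (3·p_2/p_1)² — independent of I — with the rest of income spent on q_2.
Plugging in: q_1* = (3·0.6/5)² = 0.1296, q_2* = 132.2533.
Expenditure on q_1: 5·0.1296 = 0.648; share = 0.0081.

share on q_1 = 0.0081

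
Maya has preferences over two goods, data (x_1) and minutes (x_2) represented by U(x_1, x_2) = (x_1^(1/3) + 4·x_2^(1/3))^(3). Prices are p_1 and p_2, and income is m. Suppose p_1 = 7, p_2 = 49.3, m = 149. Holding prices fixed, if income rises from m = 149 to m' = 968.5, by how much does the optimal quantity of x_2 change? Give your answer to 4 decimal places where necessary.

MRS = MU_x_1/MU_x_2 = (1/4)·(x_2/x_1)^(2/3). Set equal to p_1/p_2.
Solve for the ratio: x_2/x_1 = [4·p_1/p_2]^(1.5).
Substitute x_2 = (x_2/x_1)·x_1 into the budget: x_1* = m/(p_1 + p_2·(x_2/x_1)).
Numerically x_2/x_1 = 0.428023, so x_1* = 149/(7 + 49.3·0.428023) = 5.3022 and x_2* = 0.428023·5.3022 = 2.2695.
At m' = 968.5: x_2* = 14.7515. Change: 14.7515 − 2.2695 = 12.4821.

Δx_2* = 12.4821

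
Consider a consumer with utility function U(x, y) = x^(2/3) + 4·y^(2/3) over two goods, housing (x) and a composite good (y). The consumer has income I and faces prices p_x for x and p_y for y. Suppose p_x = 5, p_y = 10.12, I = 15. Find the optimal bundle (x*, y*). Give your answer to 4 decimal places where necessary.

x* = 0.1805, y* = 1.393

Numerically y/x = 7.718776, so x* = 15/(5 + 10.12·7.718776) = 0.1805 and y* = 7.718776·0.1805 = 1.393.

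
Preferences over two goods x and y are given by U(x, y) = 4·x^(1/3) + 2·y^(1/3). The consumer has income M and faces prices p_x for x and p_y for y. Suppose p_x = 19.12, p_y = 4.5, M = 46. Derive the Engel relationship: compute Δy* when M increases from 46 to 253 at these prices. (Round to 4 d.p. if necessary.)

Substitute y = (y/x)·x into the budget: x* = M/(p_x + p_y·(y/x)).
Numerically y/x = 3.096478, so x* = 46/(19.12 + 4.5·3.096478) = 1.3917 and y* = 3.096478·1.3917 = 4.3092.
At M' = 253: y* = 23.7008. Change: 23.7008 − 4.3092 = 19.3915.

Δy* = 19.3915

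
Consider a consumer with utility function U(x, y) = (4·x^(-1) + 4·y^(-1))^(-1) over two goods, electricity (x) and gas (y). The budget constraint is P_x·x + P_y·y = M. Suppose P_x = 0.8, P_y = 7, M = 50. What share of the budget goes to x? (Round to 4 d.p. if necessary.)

Substitute y = (y/x)·x into the budget: x* = M/(P_x + P_y·(y/x)).
Numerically y/x = 0.338062, so x* = 50/(0.8 + 7·0.338062) = 15.7906 and y* = 0.338062·15.7906 = 5.3382.
Expenditure on x: 0.8·15.7906 = 12.6325; share = 0.2527.

share on x = 0.2527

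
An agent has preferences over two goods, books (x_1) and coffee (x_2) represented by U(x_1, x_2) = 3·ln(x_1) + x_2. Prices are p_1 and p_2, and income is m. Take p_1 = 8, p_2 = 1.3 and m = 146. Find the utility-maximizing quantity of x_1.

MU_x_1 = 3/x_1, MU_x_2 = 1. Tangency: 3/x_1 = p_1/p_2.
So x_1*(p_1,p_2) = 3·p_2/p_1, independent of income; and x_2* = (m − 3·p_2)/p_2.
At the given prices: x_1* = 3·1.3/8 = 0.4875.

x_1* = 0.4875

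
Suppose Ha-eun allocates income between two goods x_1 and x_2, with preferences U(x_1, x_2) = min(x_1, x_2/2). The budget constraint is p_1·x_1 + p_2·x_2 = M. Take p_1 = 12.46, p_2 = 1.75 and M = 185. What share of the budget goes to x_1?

share on x_1 = 0.7807

With perfect complements, no substitution: consume in ratio x_1:x_2 = 1:2.
Budget: p_1·x_1 + p_2·2·x_1 = M, so (p_1 + 2·p_2)·x_1 = M.
Demand: x_1*(p_1,p_2,M) = M/(p_1 + 2·p_2), x_2* = 2·M/(p_1 + 2·p_2).
Here 12.46 + 2·1.75 = 15.96, giving x_1* = 11.5915 and x_2* = 23.183.
Expenditure on x_1: 12.46·11.5915 = 144.4298; share = 0.7807.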